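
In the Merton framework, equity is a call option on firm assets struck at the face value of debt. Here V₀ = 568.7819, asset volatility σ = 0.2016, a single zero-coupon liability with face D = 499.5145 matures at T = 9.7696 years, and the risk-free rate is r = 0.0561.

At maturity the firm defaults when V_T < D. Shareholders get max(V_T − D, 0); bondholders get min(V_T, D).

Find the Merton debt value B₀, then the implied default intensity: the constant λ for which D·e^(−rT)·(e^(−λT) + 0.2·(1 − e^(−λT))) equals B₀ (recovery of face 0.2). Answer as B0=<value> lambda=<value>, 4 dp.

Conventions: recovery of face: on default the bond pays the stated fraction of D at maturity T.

With assets at 568.7819 and a single debt payment of 499.5145 at 9.7696 years:
d₁ = [ln(V₀/D) + (r + σ²/2)T] / (σ√T)
   = [ln(568.7819/499.5145) + (0.0561 + 0.5·0.2016²)·9.7696] / (0.2016·√9.7696)
   = [0.129860 + 0.746605] / 0.630128 = 1.390932
d₂ = d₁ − σ√T = 1.390932 − 0.630128 = 0.760804
N(d₁) = 0.917877,  N(d₂) = 0.776613,  e^(−rT) = 0.578062
E₀ = V₀·N(d₁) − D·e^(−rT)·N(d₂)
   = 568.7819·0.917877 − 499.5145·0.578062·0.776613 = 297.824665
B₀ = V₀ − E₀ = 568.7819 − 297.824665 = 270.957235
e^(−λT) = (B₀·e^(rT)/D − 0.2)/(1 − 0.2) = (270.9572·1.729919/499.5145 − 0.2)/0.8 = 0.92297395
λ = −ln(0.92297395)/9.7696 = 0.008204

B0=270.9572 lambda=0.0082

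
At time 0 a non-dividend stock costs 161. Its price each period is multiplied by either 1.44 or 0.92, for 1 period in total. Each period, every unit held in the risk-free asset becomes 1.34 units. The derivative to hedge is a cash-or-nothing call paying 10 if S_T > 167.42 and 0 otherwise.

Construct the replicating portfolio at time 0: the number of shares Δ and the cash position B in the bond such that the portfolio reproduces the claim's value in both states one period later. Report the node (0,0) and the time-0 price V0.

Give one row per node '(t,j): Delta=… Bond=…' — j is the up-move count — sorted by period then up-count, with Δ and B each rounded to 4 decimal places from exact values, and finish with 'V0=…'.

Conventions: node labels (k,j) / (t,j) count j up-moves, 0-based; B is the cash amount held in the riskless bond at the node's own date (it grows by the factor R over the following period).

Risk-neutral probability p* = (R−d)/(u−d) = (1.34−0.92)/(1.44−0.92) = 0.8077.
Payoffs at expiry: V(1,0)=0.0000, V(1,1)=10.0000
  t=0,j=0: stock 161.0000 → up 231.8400 (V=10.0000), down 148.1200 (V=0.0000). Price 6.0276; hedge Δ=0.1194, bond B=-13.2032.
Verification: the root portfolio costs Δ(0,0)·S0 + B(0,0) = 6.0276, matching V0.

(0,0): Delta=0.1194 Bond=-13.2032
V0=6.0276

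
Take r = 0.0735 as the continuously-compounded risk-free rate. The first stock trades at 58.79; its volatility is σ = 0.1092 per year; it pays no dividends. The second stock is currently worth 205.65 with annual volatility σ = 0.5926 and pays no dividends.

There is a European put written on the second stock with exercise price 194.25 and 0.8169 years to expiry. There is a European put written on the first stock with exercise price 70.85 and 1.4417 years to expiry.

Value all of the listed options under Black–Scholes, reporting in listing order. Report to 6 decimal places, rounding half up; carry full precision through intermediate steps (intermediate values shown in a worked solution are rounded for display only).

price(the second stock put K=194.25) = 30.615877
price(the first stock put K=70.85) = 6.256044

[the second stock put K=194.25]
σ√T = 0.5926·√0.8169 = 0.535607
d₁ = (ln(S/K) + (r+σ²/2)T) / (σ√T) = (ln(205.65/194.25) + (0.0735+0.5926²/2)·0.8169) / 0.535607 = (0.057030 + 0.203479) / 0.535607 = 0.486381
d₂ = d₁ − σ√T = 0.486381 − 0.535607 = -0.049225
e^{−rT} = 0.941725
N(−d₁) = 0.313348,  N(−d₂) = 0.519630
price = K·e^{−rT}·N(−d₂) − S·N(−d₁) = 95.055974 − 64.440097 = 30.615877
[the first stock put K=70.85]
σ√T = 0.1092·√1.4417 = 0.131117
d₁ = (ln(S/K) + (r+σ²/2)T) / (σ√T) = (ln(58.79/70.85) + (0.0735+0.1092²/2)·1.4417) / 0.131117 = (-0.186593 + 0.114561) / 0.131117 = -0.549373
d₂ = d₁ − σ√T = -0.549373 − 0.131117 = -0.680491
e^{−rT} = 0.899456
N(−d₁) = 0.708625,  N(−d₂) = 0.751903
price = K·e^{−rT}·N(−d₂) − S·N(−d₁) = 47.916130 − 41.660086 = 6.256044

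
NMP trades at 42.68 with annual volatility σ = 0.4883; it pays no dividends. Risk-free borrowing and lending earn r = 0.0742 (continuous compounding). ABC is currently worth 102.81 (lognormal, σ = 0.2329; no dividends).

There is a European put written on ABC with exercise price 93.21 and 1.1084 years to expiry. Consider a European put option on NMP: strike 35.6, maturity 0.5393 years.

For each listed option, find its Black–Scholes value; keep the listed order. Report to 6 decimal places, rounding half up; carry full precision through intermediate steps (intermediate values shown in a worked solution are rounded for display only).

[ABC put K=93.21]
σ√T = 0.2329·√1.1084 = 0.245198
d₁ = (ln(S/K) + (r+σ²/2)T) / (σ√T) = (ln(102.81/93.21) + (0.0742+0.2329²/2)·1.1084) / 0.245198 = (0.098028 + 0.112304) / 0.245198 = 0.857803
d₂ = d₁ − σ√T = 0.857803 − 0.245198 = 0.612605
e^{−rT} = 0.921048
N(−d₁) = 0.195501,  N(−d₂) = 0.270069
price = K·e^{−rT}·N(−d₂) − S·N(−d₁) = 23.185646 − 20.099413 = 3.086233
[NMP put K=35.6]
σ√T = 0.4883·√0.5393 = 0.358593
d₁ = (ln(S/K) + (r+σ²/2)T) / (σ√T) = (ln(42.68/35.6) + (0.0742+0.4883²/2)·0.5393) / 0.358593 = (0.181385 + 0.104311) / 0.358593 = 0.796712
d₂ = d₁ − σ√T = 0.796712 − 0.358593 = 0.438119
e^{−rT} = 0.960774
N(−d₁) = 0.212809,  N(−d₂) = 0.330650
price = K·e^{−rT}·N(−d₂) − S·N(−d₁) = 11.309410 − 9.082697 = 2.226712

price(ABC put K=93.21) = 3.086233
price(NMP put K=35.6) = 2.226712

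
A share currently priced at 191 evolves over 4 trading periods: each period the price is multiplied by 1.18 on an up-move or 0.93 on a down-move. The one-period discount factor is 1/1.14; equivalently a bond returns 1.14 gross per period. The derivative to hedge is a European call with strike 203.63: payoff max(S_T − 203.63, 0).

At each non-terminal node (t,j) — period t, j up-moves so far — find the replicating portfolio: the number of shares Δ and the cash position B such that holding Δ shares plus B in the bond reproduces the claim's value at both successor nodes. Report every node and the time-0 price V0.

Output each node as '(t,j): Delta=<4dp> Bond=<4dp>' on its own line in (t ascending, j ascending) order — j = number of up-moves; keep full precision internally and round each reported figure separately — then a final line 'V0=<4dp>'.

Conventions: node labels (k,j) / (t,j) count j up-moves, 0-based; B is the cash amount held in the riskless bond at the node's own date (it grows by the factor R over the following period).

No-arbitrage ⇒ martingale measure with p* = (R−d)/(u−d) = 0.8400.
Payoffs at expiry: V(4,0)=0.0000, V(4,1)=0.0000, V(4,2)=26.3888, V(4,3)=88.2218, V(4,4)=166.6766
(3,0): S=153.6322. Δ = (V_up−V_dn)/(S_up−S_dn) = (0.0000−0.0000)/(181.2860−142.8779) = 0.0000. V = [p*·0.0000 + (1−p*)·0.0000]/1.14 = 0.0000. B = V − Δ·S = 0.0000.
(3,1): S=194.9312. Δ = (V_up−V_dn)/(S_up−S_dn) = (26.3888−0.0000)/(230.0188−181.2860) = 0.5415. V = [p*·26.3888 + (1−p*)·0.0000]/1.14 = 19.4444. B = V − Δ·S = -86.1107.
(3,2): S=247.3320. Δ = (V_up−V_dn)/(S_up−S_dn) = (88.2218−26.3888)/(291.8518−230.0188) = 1.0000. V = [p*·88.2218 + (1−p*)·26.3888]/1.14 = 68.7092. B = V − Δ·S = -178.6228.
(3,3): S=313.8191. Δ = (V_up−V_dn)/(S_up−S_dn) = (166.6766−88.2218)/(370.3066−291.8518) = 1.0000. V = [p*·166.6766 + (1−p*)·88.2218]/1.14 = 135.1963. B = V − Δ·S = -178.6228.
(2,0): S=165.1959. Δ = (V_up−V_dn)/(S_up−S_dn) = (19.4444−0.0000)/(194.9312−153.6322) = 0.4708. V = [p*·19.4444 + (1−p*)·0.0000]/1.14 = 14.3274. B = V − Δ·S = -63.4500.
(2,1): S=209.6034. Δ = (V_up−V_dn)/(S_up−S_dn) = (68.7092−19.4444)/(247.3320−194.9312) = 0.9402. V = [p*·68.7092 + (1−p*)·19.4444]/1.14 = 53.3569. B = V − Δ·S = -143.7025.
(2,2): S=265.9484. Δ = (V_up−V_dn)/(S_up−S_dn) = (135.1963−68.7092)/(313.8191−247.3320) = 1.0000. V = [p*·135.1963 + (1−p*)·68.7092]/1.14 = 109.2617. B = V − Δ·S = -156.6867.
(1,0): S=177.6300. Δ = (V_up−V_dn)/(S_up−S_dn) = (53.3569−14.3274)/(209.6034−165.1959) = 0.8789. V = [p*·53.3569 + (1−p*)·14.3274]/1.14 = 41.3265. B = V − Δ·S = -114.7913.
(1,1): S=225.3800. Δ = (V_up−V_dn)/(S_up−S_dn) = (109.2617−53.3569)/(265.9484−209.6034) = 0.9922. V = [p*·109.2617 + (1−p*)·53.3569]/1.14 = 87.9973. B = V − Δ·S = -135.6221.
(0,0): S=191.0000. Δ = (V_up−V_dn)/(S_up−S_dn) = (87.9973−41.3265)/(225.3800−177.6300) = 0.9774. V = [p*·87.9973 + (1−p*)·41.3265]/1.14 = 70.6403. B = V − Δ·S = -116.0431.
Sanity check at the root: Δ(0,0)·S0 + B(0,0) reproduces V0 = 70.6403.

(0,0): Delta=0.9774 Bond=-116.0431
(1,0): Delta=0.8789 Bond=-114.7913
(1,1): Delta=0.9922 Bond=-135.6221
(2,0): Delta=0.4708 Bond=-63.4500
(2,1): Delta=0.9402 Bond=-143.7025
(2,2): Delta=1.0000 Bond=-156.6867
(3,0): Delta=0.0000 Bond=0.0000
(3,1): Delta=0.5415 Bond=-86.1107
(3,2): Delta=1.0000 Bond=-178.6228
(3,3): Delta=1.0000 Bond=-178.6228
V0=70.6403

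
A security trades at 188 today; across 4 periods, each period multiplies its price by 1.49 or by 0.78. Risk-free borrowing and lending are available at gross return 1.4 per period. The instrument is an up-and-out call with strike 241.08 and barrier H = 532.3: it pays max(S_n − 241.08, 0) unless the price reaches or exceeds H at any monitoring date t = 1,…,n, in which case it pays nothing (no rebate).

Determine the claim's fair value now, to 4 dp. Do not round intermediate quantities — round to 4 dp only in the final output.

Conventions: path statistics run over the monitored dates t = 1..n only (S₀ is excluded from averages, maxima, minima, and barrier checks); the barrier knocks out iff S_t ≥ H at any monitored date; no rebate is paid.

price = 16.3294

Risk-neutral up-probability p* = (R−d)/(u−d) = (1.4−0.78)/(1.49−0.78) = 0.8732; the claim prices as the p*-weighted sum of path payoffs discounted by R^4.
Enumerate all 2^4 = 16 price paths (U = up ×1.49, D = down ×0.78); each path with k up-moves has probability p*^k·(1−p*)^(4−k).
DDDD: M=146.6400, payoff=0.0000, prob=0.000258
UDDD: M=280.1200, payoff=0.0000, prob=0.001779
DUDD: M=218.4936, payoff=0.0000, prob=0.001779
UUDD: M=417.3788, payoff=12.8533, prob=0.012253
DDUD: M=170.4250, payoff=0.0000, prob=0.001779
UDUD: M=325.5555, payoff=12.8533, prob=0.012253
DUUD: M=325.5555, payoff=12.8533, prob=0.012253
UUUD: M=621.8944, payoff=0.0000, prob=0.084408
DDDU: M=146.6400, payoff=0.0000, prob=0.001779
UDDU: M=280.1200, payoff=12.8533, prob=0.012253
DUDU: M=253.9333, payoff=12.8533, prob=0.012253
UUDU: M=485.0776, payoff=243.9976, prob=0.084408
DDUU: M=253.9333, payoff=12.8533, prob=0.012253
UDUU: M=485.0776, payoff=243.9976, prob=0.084408
DUUU: M=485.0776, payoff=243.9976, prob=0.084408
UUUU: M=926.6227, payoff=0.0000, prob=0.581478
Price = Σ prob·payoff / R^4 = 62.731070 / 3.841600 = 16.3294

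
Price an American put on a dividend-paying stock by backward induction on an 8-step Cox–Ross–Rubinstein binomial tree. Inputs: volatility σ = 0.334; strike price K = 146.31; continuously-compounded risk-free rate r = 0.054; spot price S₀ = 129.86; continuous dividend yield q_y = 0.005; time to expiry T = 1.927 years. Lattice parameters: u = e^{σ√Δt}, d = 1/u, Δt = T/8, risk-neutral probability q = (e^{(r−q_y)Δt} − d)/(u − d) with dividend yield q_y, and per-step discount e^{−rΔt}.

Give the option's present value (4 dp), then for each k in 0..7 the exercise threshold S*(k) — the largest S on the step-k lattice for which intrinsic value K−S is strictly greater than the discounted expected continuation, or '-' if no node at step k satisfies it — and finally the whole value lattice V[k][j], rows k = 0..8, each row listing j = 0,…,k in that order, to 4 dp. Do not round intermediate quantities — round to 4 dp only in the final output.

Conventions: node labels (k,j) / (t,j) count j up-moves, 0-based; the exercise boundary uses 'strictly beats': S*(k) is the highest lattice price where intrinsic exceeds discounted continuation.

params: Δt=0.24088 u=1.17812 d=0.84881 q=0.49516 e^(-rΔt)=0.98708
t_8 payoffs: 111.3199 97.7445 78.9022 52.7494 16.4500 0.0000 0.0000 0.0000 0.0000
t_7: node(7,0) S=41.2227 payoff=105.0873 vs cont=103.2461 → 105.0873 [stop]  node(7,1) S=57.2162 payoff=89.0938 vs cont=87.2719 → 89.0938 [stop]  node(7,2) S=79.4148 payoff=66.8952 vs cont=65.1000 → 66.8952 [stop]  node(7,3) S=110.2260 payoff=36.0840 vs cont=34.3259 → 36.0840 [stop]  node(7,4) S=152.9913 payoff=0.0000 vs cont=8.1972 → 8.1972 [wait]  node(7,5) S=212.3485 payoff=0.0000 vs cont=0.0000 → 0.0000 [wait]  node(7,6) S=294.7350 payoff=0.0000 vs cont=0.0000 → 0.0000 [wait]  node(7,7) S=409.0856 payoff=0.0000 vs cont=0.0000 → 0.0000 [wait]  ⇒ S*(7)=110.2260
t_6: node(6,0) S=48.5655 payoff=97.7445 vs cont=95.9122 → 97.7445 [stop]  node(6,1) S=67.4078 payoff=78.9022 vs cont=77.0925 → 78.9022 [stop]  node(6,2) S=93.5606 payoff=52.7494 vs cont=50.9713 → 52.7494 [stop]  node(6,3) S=129.8600 payoff=16.4500 vs cont=21.9876 → 21.9876 [wait]  node(6,4) S=180.2428 payoff=0.0000 vs cont=4.0848 → 4.0848 [wait]  node(6,5) S=250.1730 payoff=0.0000 vs cont=0.0000 → 0.0000 [wait]  node(6,6) S=347.2345 payoff=0.0000 vs cont=0.0000 → 0.0000 [wait]  ⇒ S*(6)=93.5606
t_5: node(5,0) S=57.2162 payoff=89.0938 vs cont=87.2719 → 89.0938 [stop]  node(5,1) S=79.4148 payoff=66.8952 vs cont=65.1000 → 66.8952 [stop]  node(5,2) S=110.2260 payoff=36.0840 vs cont=37.0325 → 37.0325 [wait]  node(5,3) S=152.9913 payoff=0.0000 vs cont=12.9532 → 12.9532 [wait]  node(5,4) S=212.3485 payoff=0.0000 vs cont=2.0355 → 2.0355 [wait]  node(5,5) S=294.7350 payoff=0.0000 vs cont=0.0000 → 0.0000 [wait]  ⇒ S*(5)=79.4148
t_4: node(4,0) S=67.4078 payoff=78.9022 vs cont=77.0925 → 78.9022 [stop]  node(4,1) S=93.5606 payoff=52.7494 vs cont=51.4349 → 52.7494 [stop]  node(4,2) S=129.8600 payoff=16.4500 vs cont=24.7848 → 24.7848 [wait]  node(4,3) S=180.2428 payoff=0.0000 vs cont=7.4496 → 7.4496 [wait]  node(4,4) S=250.1730 payoff=0.0000 vs cont=1.0143 → 1.0143 [wait]  ⇒ S*(4)=93.5606
t_3: node(3,0) S=79.4148 payoff=66.8952 vs cont=65.1000 → 66.8952 [stop]  node(3,1) S=110.2260 payoff=36.0840 vs cont=38.3996 → 38.3996 [wait]  node(3,2) S=152.9913 payoff=0.0000 vs cont=15.9917 → 15.9917 [wait]  node(3,3) S=212.3485 payoff=0.0000 vs cont=4.2080 → 4.2080 [wait]  ⇒ S*(3)=79.4148
t_2: node(2,0) S=93.5606 payoff=52.7494 vs cont=52.1031 → 52.7494 [stop]  node(2,1) S=129.8600 payoff=16.4500 vs cont=26.9512 → 26.9512 [wait]  node(2,2) S=180.2428 payoff=0.0000 vs cont=10.0256 → 10.0256 [wait]  ⇒ S*(2)=93.5606
t_1: node(1,0) S=110.2260 payoff=36.0840 vs cont=39.4585 → 39.4585 [wait]  node(1,1) S=152.9913 payoff=0.0000 vs cont=18.3303 → 18.3303 [wait]  ⇒ S*(1)=-
t_0: node(0,0) S=129.8600 payoff=16.4500 vs cont=28.6219 → 28.6219 [wait]  ⇒ S*(0)=-

price = 28.6219
boundary = - - 93.5606 79.4148 93.5606 79.4148 93.5606 110.2260
tree:
28.6219
39.4585 18.3303
52.7494 26.9512 10.0256
66.8952 38.3996 15.9917 4.2080
78.9022 52.7494 24.7848 7.4496 1.0143
89.0938 66.8952 37.0325 12.9532 2.0355 0.0000
97.7445 78.9022 52.7494 21.9876 4.0848 0.0000 0.0000
105.0873 89.0938 66.8952 36.0840 8.1972 0.0000 0.0000 0.0000
111.3199 97.7445 78.9022 52.7494 16.4500 0.0000 0.0000 0.0000 0.0000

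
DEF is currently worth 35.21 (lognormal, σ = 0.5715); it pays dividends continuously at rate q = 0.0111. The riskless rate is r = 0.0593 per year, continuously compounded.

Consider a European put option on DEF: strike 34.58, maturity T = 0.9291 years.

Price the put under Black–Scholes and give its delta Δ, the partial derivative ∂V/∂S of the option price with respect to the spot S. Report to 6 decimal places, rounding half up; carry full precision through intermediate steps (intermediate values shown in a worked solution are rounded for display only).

price = 6.317706
Δ = -0.344877

σ√T = 0.5715·√0.9291 = 0.550868
d₁ = (ln(S/K) + (r−q+σ²/2)T) / (σ√T) = (ln(35.21/34.58) + (0.0593−0.0111+0.5715²/2)·0.9291) / 0.550868 = (0.018055 + 0.196510) / 0.550868 = 0.389504
d₂ = d₁ − σ√T = 0.389504 − 0.550868 = -0.161364
e^{−rT} = 0.946395
e^{−qT} = 0.989740
N(−d₁) = 0.348452,  N(−d₂) = 0.564097
Put price V = K·e^{−rT}·N(−d₂) − S·e^{−qT}·N(−d₁) = 18.460816 − 12.143110 = 6.317706
Δ = −e^{−qT}·N(−d₁) = -0.344877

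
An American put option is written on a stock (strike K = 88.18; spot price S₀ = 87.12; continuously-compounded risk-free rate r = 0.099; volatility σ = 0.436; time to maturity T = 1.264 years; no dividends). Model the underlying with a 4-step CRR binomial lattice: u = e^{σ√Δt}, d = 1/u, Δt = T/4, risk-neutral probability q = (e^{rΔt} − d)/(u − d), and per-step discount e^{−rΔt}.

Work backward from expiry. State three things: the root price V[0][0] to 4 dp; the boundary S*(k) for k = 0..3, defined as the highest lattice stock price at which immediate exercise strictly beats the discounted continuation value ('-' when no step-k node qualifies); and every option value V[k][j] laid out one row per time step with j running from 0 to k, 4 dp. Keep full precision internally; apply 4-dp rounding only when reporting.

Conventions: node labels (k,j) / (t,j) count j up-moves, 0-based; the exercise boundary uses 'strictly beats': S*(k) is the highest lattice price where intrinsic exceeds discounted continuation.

Δt=0.31600, u=1.27774, d=0.78263, q=0.50322, disc=e^(-rΔt)=0.96920
k=4 terminal: V=max(K-S,0) → 55.4950 34.8179 1.0600 0.0000 0.0000
k=3: j=0 S=41.7629 intr=46.4171 cont=43.7012 V=46.4171[EX]; j=1 S=68.1829 intr=19.9971 cont=17.2812 V=19.9971[EX]; j=2 S=111.3167 intr=0.0000 cont=0.5104 V=0.5104[hold]; j=3 S=181.7376 intr=0.0000 cont=0.0000 V=0.0000[hold]  S*(3)=68.1829
k=2: j=0 S=53.3621 intr=34.8179 cont=32.1019 V=34.8179[EX]; j=1 S=87.1200 intr=1.0600 cont=9.8772 V=9.8772[hold]; j=2 S=142.2337 intr=0.0000 cont=0.2457 V=0.2457[hold]  S*(2)=53.3621
k=1: j=0 S=68.1829 intr=19.9971 cont=21.5815 V=21.5815[hold]; j=1 S=111.3167 intr=0.0000 cont=4.8755 V=4.8755[hold]  S*(1)=-
k=0: j=0 S=87.1200 intr=1.0600 cont=12.7690 V=12.7690[hold]  S*(0)=-

price = 12.7690
boundary = - - 53.3621 68.1829
tree:
12.7690
21.5815 4.8755
34.8179 9.8772 0.2457
46.4171 19.9971 0.5104 0.0000
55.4950 34.8179 1.0600 0.0000 0.0000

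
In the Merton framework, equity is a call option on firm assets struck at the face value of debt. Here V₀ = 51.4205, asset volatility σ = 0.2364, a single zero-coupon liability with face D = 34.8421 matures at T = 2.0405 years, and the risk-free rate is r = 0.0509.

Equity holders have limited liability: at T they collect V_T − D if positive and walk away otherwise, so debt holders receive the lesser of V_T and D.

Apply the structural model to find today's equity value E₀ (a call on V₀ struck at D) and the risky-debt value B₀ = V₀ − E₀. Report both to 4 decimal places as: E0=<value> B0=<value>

Apply the equity-as-call identities (strike 34.8421, horizon 2.0405 years):
d₁ = [ln(V₀/D) + (r + σ²/2)T] / (σ√T)
   = [ln(51.4205/34.8421) + (0.0509 + 0.5·0.2364²)·2.0405] / (0.2364·√2.0405)
   = [0.389210 + 0.160878] / 0.337688 = 1.628984
d₂ = d₁ − σ√T = 1.628984 − 0.337688 = 1.291296
N(d₁) = 0.948342,  N(d₂) = 0.901699,  e^(−rT) = 0.901350
E₀ = V₀·N(d₁) − D·e^(−rT)·N(d₂)
   = 51.4205·0.948342 − 34.8421·0.901350·0.901699 = 20.446399
B₀ = V₀ − E₀ = 51.4205 − 20.446399 = 30.974101

E0=20.4464 B0=30.9741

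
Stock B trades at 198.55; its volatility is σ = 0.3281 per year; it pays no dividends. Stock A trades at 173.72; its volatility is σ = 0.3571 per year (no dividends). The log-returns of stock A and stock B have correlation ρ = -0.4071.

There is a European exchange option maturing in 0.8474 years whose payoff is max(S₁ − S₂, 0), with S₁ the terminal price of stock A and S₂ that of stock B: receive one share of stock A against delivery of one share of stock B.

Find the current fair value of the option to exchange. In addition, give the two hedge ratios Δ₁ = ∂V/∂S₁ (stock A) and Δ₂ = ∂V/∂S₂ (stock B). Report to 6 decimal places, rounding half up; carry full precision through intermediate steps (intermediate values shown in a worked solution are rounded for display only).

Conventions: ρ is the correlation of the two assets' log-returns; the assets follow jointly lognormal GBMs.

σ_eff = √(σ₁² + σ₂² − 2ρσ₁σ₂) = √(0.3571² + 0.3281² − 2·-0.4071·0.3571·0.3281) = 0.574948
d₁ = (ln(S₁/S₂) + (q₂ − q₁ + σ_eff²/2)T) / (σ_eff√T) = (ln(173.72/198.55) + (0.0 − 0.0 + 0.165283)·0.8474) / 0.529265 = 0.012214
d₂ = d₁ − σ_eff√T = 0.012214 − 0.529265 = -0.517051
N(d₁) = 0.504873,  N(d₂) = 0.302560
V = S₁·e^{−q₁T}·N(d₁) − S₂·e^{−q₂T}·N(d₂) = 87.706455 − 60.073361 = 27.633095
Key observation: the rate r is irrelevant here: denominating values in stock B turns the exchange into a ratio option on S₁/S₂, and discounting at r drops out.
Δ₁ = e^{−q₁T}·N(d₁) = 0.504873;  Δ₂ = −e^{−q₂T}·N(d₂) = -0.302560

exchange price = 27.633095
Δ1 = 0.504873
Δ2 = -0.302560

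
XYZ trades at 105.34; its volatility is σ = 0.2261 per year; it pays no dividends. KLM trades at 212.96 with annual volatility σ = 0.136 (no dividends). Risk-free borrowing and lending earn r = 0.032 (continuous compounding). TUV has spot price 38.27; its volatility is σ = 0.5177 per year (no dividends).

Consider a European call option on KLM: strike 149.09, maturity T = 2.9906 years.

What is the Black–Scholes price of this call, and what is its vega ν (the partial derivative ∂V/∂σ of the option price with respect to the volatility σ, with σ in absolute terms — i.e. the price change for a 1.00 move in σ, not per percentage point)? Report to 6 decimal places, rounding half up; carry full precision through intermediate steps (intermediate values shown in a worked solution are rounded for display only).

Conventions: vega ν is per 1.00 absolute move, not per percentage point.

σ√T = 0.136·√2.9906 = 0.235190
d₁ = (ln(S/K) + (r+σ²/2)T) / (σ√T) = (ln(212.96/149.09) + (0.032+0.136²/2)·2.9906) / 0.235190 = (0.356554 + 0.123356) / 0.235190 = 2.040526
d₂ = d₁ − σ√T = 2.040526 − 0.235190 = 1.805337
e^{−rT} = 0.908737
N(d₁) = 0.979351,  N(d₂) = 0.964489
Call price V = S·N(d₁) − K·e^{−rT}·N(d₂) = 208.562594 − 130.672485 = 77.890109
φ(d₁) = (1/√(2π))·e^{−d₁²/2} = 0.049747
ν = S·φ(d₁)·√T = 18.320661

price = 77.890109
ν = 18.320661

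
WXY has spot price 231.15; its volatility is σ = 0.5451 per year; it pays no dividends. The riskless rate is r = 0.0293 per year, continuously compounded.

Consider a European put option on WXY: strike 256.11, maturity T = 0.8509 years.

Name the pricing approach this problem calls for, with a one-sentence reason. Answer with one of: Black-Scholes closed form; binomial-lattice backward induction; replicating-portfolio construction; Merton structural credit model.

Key observation: the instrument is a plain European put (strike 256.11) on a lognormal asset; the exact continuous-time formula applies directly.

framework: Black-Scholes closed form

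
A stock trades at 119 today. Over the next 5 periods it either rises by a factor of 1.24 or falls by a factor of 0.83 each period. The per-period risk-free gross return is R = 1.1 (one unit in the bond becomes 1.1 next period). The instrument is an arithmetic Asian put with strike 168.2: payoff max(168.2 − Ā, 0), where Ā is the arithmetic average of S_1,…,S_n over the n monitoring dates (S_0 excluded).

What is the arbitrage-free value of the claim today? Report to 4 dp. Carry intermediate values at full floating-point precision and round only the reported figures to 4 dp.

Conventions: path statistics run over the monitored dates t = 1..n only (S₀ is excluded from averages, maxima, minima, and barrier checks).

No-arbitrage gives p* = (R−d)/(u−d) = 0.6585: enumerate every path, weight its payoff by its p*-probability, and discount by R^5.
Enumerate all 2^5 = 32 price paths (U = up ×1.24, D = down ×0.83); each path with k up-moves has probability p*^k·(1−p*)^(5−k).
DDDDD: Ā=70.4283, payoff=97.7717, prob=0.004642
UDDDD: Ā=105.2183, payoff=62.9817, prob=0.008953
DUDDD: Ā=95.4603, payoff=72.7397, prob=0.008953
UUDDD: Ā=142.6153, payoff=25.5847, prob=0.017266
DDUDD: Ā=87.3611, payoff=80.8389, prob=0.008953
UDUDD: Ā=130.5154, payoff=37.6846, prob=0.017266
DUUDD: Ā=120.7574, payoff=47.4426, prob=0.017266
UUUDD: Ā=180.4086, payoff=0.0000, prob=0.033299
DDDUD: Ā=80.6388, payoff=87.5612, prob=0.008953
UDDUD: Ā=120.4725, payoff=47.7275, prob=0.017266
DUDUD: Ā=110.7145, payoff=57.4855, prob=0.017266
UUDUD: Ā=165.4047, payoff=2.7953, prob=0.033299
DDUUD: Ā=102.6153, payoff=65.5847, prob=0.017266
UDUUD: Ā=153.3048, payoff=14.8952, prob=0.033299
DUUUD: Ā=143.5468, payoff=24.6532, prob=0.033299
UUUUD: Ā=214.4555, payoff=0.0000, prob=0.064219
DDDDU: Ā=75.0593, payoff=93.1407, prob=0.008953
UDDDU: Ā=112.1368, payoff=56.0632, prob=0.017266
DUDDU: Ā=102.3788, payoff=65.8212, prob=0.017266
UUDDU: Ā=152.9515, payoff=15.2485, prob=0.033299
DDUDU: Ā=94.2797, payoff=73.9203, prob=0.017266
UDUDU: Ā=140.8516, payoff=27.3484, prob=0.033299
DUUDU: Ā=131.0936, payoff=37.1064, prob=0.033299
UUUDU: Ā=195.8507, payoff=0.0000, prob=0.064219
DDDUU: Ā=87.5574, payoff=80.6426, prob=0.017266
UDDUU: Ā=130.8087, payoff=37.3913, prob=0.033299
DUDUU: Ā=121.0507, payoff=47.1493, prob=0.033299
UUDUU: Ā=180.8468, payoff=0.0000, prob=0.064219
DDUUU: Ā=112.9515, payoff=55.2485, prob=0.033299
UDUUU: Ā=168.7468, payoff=0.0000, prob=0.064219
DUUUU: Ā=158.9888, payoff=9.2112, prob=0.064219
UUUUU: Ā=237.5255, payoff=0.0000, prob=0.123851
Price = Σ prob·payoff / R^5 = 22.954510 / 1.610510 = 14.2529

price = 14.2529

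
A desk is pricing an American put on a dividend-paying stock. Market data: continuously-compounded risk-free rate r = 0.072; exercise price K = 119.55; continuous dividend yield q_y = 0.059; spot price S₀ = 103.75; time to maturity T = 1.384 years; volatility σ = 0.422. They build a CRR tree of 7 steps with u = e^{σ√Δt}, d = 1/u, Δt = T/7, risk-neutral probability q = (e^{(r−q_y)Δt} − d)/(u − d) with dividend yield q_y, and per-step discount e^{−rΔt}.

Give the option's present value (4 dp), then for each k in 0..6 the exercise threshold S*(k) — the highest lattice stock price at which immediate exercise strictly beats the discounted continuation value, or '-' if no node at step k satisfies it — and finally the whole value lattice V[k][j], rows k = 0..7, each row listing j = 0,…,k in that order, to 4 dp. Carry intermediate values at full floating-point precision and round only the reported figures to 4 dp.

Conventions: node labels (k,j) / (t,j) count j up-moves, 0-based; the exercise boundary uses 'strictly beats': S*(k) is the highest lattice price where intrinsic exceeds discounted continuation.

Δt=0.19771, u=1.20640, d=0.82891, q=0.46004, disc=e^(-rΔt)=0.98587
k=7 terminal: V=max(K-S,0) → 91.6539 78.9499 60.4603 33.5505 0.0000 0.0000 0.0000 0.0000
k=6: j=0 S=33.6539 intr=85.8961 cont=84.5966 V=85.8961[EX]; j=1 S=48.9801 intr=70.5699 cont=69.4482 V=70.5699[EX]; j=2 S=71.2859 intr=48.2641 cont=47.4010 V=48.2641[EX]; j=3 S=103.7500 intr=15.8000 cont=17.8597 V=17.8597[hold]; j=4 S=150.9984 intr=0.0000 cont=0.0000 V=0.0000[hold]; j=5 S=219.7641 intr=0.0000 cont=0.0000 V=0.0000[hold]; j=6 S=319.8461 intr=0.0000 cont=0.0000 V=0.0000[hold]  S*(6)=71.2859
k=5: j=0 S=40.6001 intr=78.9499 cont=77.7309 V=78.9499[EX]; j=1 S=59.0897 intr=60.4603 cont=59.4558 V=60.4603[EX]; j=2 S=85.9995 intr=33.5505 cont=33.7922 V=33.7922[hold]; j=3 S=125.1642 intr=0.0000 cont=9.5072 V=9.5072[hold]; j=4 S=182.1648 intr=0.0000 cont=0.0000 V=0.0000[hold]; j=5 S=265.1239 intr=0.0000 cont=0.0000 V=0.0000[hold]  S*(5)=59.0897
k=4: j=0 S=48.9801 intr=70.5699 cont=69.4482 V=70.5699[EX]; j=1 S=71.2859 intr=48.2641 cont=47.5107 V=48.2641[EX]; j=2 S=103.7500 intr=15.8000 cont=22.3003 V=22.3003[hold]; j=3 S=150.9984 intr=0.0000 cont=5.0609 V=5.0609[hold]; j=4 S=219.7641 intr=0.0000 cont=0.0000 V=0.0000[hold]  S*(4)=71.2859
k=3: j=0 S=59.0897 intr=60.4603 cont=59.4558 V=60.4603[EX]; j=1 S=85.9995 intr=33.5505 cont=35.8062 V=35.8062[hold]; j=2 S=125.1642 intr=0.0000 cont=14.1663 V=14.1663[hold]; j=3 S=182.1648 intr=0.0000 cont=2.6940 V=2.6940[hold]  S*(3)=59.0897
k=2: j=0 S=71.2859 intr=48.2641 cont=48.4241 V=48.4241[hold]; j=1 S=103.7500 intr=15.8000 cont=25.4855 V=25.4855[hold]; j=2 S=150.9984 intr=0.0000 cont=8.7629 V=8.7629[hold]  S*(2)=-
k=1: j=0 S=85.9995 intr=33.5505 cont=37.3360 V=37.3360[hold]; j=1 S=125.1642 intr=0.0000 cont=17.5409 V=17.5409[hold]  S*(1)=-
k=0: j=0 S=103.7500 intr=15.8000 cont=27.8304 V=27.8304[hold]  S*(0)=-

price = 27.8304
boundary = - - - 59.0897 71.2859 59.0897 71.2859
tree:
27.8304
37.3360 17.5409
48.4241 25.4855 8.7629
60.4603 35.8062 14.1663 2.6940
70.5699 48.2641 22.3003 5.0609 0.0000
78.9499 60.4603 33.7922 9.5072 0.0000 0.0000
85.8961 70.5699 48.2641 17.8597 0.0000 0.0000 0.0000
91.6539 78.9499 60.4603 33.5505 0.0000 0.0000 0.0000 0.0000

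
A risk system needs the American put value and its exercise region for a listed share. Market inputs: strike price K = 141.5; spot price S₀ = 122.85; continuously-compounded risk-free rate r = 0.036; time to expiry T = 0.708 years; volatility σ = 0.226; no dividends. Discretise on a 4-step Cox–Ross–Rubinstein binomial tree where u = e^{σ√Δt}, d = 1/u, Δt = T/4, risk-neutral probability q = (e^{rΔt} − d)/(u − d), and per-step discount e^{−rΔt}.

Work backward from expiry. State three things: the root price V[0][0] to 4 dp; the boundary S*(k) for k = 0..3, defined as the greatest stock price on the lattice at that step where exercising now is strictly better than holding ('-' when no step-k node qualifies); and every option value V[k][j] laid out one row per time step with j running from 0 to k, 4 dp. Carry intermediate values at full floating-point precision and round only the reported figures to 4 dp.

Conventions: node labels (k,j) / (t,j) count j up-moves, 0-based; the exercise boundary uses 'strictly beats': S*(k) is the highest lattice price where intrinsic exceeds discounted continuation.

price = 20.3625
boundary = - 111.7074 101.5754 111.7074
tree:
20.3625
29.7926 11.5508
39.9246 19.1129 4.4246
49.1376 29.7926 9.0839 0.0000
57.5149 39.9246 18.6500 0.0000 0.0000

Δt=0.17700, u=1.09975, d=0.90930, q=0.50981, disc=e^(-rΔt)=0.99365
k=4 terminal: V=max(K-S,0) → 57.5149 39.9246 18.6500 0.0000 0.0000
k=3: j=0 S=92.3624 intr=49.1376 cont=48.2388 V=49.1376[EX]; j=1 S=111.7074 intr=29.7926 cont=28.8938 V=29.7926[EX]; j=2 S=135.1041 intr=6.3959 cont=9.0839 V=9.0839[hold]; j=3 S=163.4011 intr=0.0000 cont=0.0000 V=0.0000[hold]  S*(3)=111.7074
k=2: j=0 S=101.5754 intr=39.9246 cont=39.0258 V=39.9246[EX]; j=1 S=122.8500 intr=18.6500 cont=19.1129 V=19.1129[hold]; j=2 S=148.5805 intr=0.0000 cont=4.4246 V=4.4246[hold]  S*(2)=101.5754
k=1: j=0 S=111.7074 intr=29.7926 cont=29.1283 V=29.7926[EX]; j=1 S=135.1041 intr=6.3959 cont=11.5508 V=11.5508[hold]  S*(1)=111.7074
k=0: j=0 S=122.8500 intr=18.6500 cont=20.3625 V=20.3625[hold]  S*(0)=-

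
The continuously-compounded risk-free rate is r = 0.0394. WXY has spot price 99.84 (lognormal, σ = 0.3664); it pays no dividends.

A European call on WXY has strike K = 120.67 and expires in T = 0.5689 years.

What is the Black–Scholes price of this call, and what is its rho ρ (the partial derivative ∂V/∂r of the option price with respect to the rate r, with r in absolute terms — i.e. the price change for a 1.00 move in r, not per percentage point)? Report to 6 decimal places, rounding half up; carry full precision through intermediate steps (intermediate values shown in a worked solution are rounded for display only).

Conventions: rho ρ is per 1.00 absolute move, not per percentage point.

σ√T = 0.3664·√0.5689 = 0.276359
d₁ = (ln(S/K) + (r+σ²/2)T) / (σ√T) = (ln(99.84/120.67) + (0.0394+0.3664²/2)·0.5689) / 0.276359 = (-0.189491 + 0.060602) / 0.276359 = -0.466382
d₂ = d₁ − σ√T = -0.466382 − 0.276359 = -0.742741
e^{−rT} = 0.977835
N(d₁) = 0.320471,  N(d₂) = 0.228819
Call price V = S·N(d₁) − K·e^{−rT}·N(d₂) = 31.995822 − 26.999596 = 4.996226
ρ = K·T·e^{−rT}·N(d₂) = 15.360070

price = 4.996226
ρ = 15.360070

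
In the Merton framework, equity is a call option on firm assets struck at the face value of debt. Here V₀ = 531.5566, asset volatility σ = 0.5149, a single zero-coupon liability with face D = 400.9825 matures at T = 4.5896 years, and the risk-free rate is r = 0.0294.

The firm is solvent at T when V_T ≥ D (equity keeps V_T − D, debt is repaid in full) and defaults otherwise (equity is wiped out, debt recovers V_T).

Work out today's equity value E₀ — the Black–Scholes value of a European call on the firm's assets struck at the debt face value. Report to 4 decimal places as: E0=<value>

E0=286.7936

Equity is a call on the firm's assets struck at D = 400.9825:
d₁ = [ln(V₀/D) + (r + σ²/2)T] / (σ√T)
   = [ln(531.5566/400.9825) + (0.0294 + 0.5·0.5149²)·4.5896] / (0.5149·√4.5896)
   = [0.281892 + 0.743336] / 1.103088 = 0.929416
d₂ = d₁ − σ√T = 0.929416 − 1.103088 = -0.173672
N(d₁) = 0.823663,  N(d₂) = 0.431062,  e^(−rT) = 0.873773
E₀ = V₀·N(d₁) − D·e^(−rT)·N(d₂)
   = 531.5566·0.823663 − 400.9825·0.873773·0.431062 = 286.793554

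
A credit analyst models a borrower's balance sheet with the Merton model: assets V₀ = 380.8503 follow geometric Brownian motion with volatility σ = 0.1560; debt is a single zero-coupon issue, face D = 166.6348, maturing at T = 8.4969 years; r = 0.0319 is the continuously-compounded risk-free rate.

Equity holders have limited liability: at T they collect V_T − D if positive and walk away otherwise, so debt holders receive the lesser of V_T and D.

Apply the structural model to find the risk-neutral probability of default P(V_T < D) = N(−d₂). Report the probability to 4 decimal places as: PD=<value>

PD=0.0144

Apply the equity-as-call identities (strike 166.6348, horizon 8.4969 years):
d₁ = [ln(V₀/D) + (r + σ²/2)T] / (σ√T)
   = [ln(380.8503/166.6348) + (0.0319 + 0.5·0.1560²)·8.4969] / (0.1560·√8.4969)
   = [0.826602 + 0.374441] / 0.454731 = 2.641215
d₂ = d₁ − σ√T = 2.641215 − 0.454731 = 2.186484
risk-neutral PD = N(−d₂) = N(-2.186484) = 0.014390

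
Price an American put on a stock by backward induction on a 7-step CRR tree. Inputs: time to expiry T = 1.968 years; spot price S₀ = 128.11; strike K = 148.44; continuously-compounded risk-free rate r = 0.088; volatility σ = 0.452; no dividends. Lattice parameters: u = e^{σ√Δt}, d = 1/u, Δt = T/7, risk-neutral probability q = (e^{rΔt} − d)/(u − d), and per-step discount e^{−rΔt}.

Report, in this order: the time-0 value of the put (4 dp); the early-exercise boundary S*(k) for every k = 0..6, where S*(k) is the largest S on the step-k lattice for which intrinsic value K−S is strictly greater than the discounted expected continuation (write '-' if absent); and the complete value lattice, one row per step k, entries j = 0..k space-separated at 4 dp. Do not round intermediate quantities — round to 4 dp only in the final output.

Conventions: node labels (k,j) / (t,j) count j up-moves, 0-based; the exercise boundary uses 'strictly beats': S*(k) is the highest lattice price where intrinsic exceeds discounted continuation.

Δt=0.28114, u=1.27082, d=0.78689, q=0.49213, disc=e^(-rΔt)=0.97556
k=7 terminal: V=max(K-S,0) → 124.5073 109.7890 86.0192 47.6312 0.0000 0.0000 0.0000 0.0000
k=6: j=0 S=30.4142 intr=118.0258 cont=114.3984 V=118.0258[EX]; j=1 S=49.1185 intr=99.3215 cont=95.6941 V=99.3215[EX]; j=2 S=79.3257 intr=69.1143 cont=65.4869 V=69.1143[EX]; j=3 S=128.1100 intr=20.3300 cont=23.5992 V=23.5992[hold]; j=4 S=206.8960 intr=0.0000 cont=0.0000 V=0.0000[hold]; j=5 S=334.1344 intr=0.0000 cont=0.0000 V=0.0000[hold]; j=6 S=539.6229 intr=0.0000 cont=0.0000 V=0.0000[hold]  S*(6)=79.3257
k=5: j=0 S=38.6510 intr=109.7890 cont=106.1616 V=109.7890[EX]; j=1 S=62.4208 intr=86.0192 cont=82.3918 V=86.0192[EX]; j=2 S=100.8088 intr=47.6312 cont=45.5733 V=47.6312[EX]; j=3 S=162.8049 intr=0.0000 cont=11.6924 V=11.6924[hold]; j=4 S=262.9279 intr=0.0000 cont=0.0000 V=0.0000[hold]; j=5 S=424.6252 intr=0.0000 cont=0.0000 V=0.0000[hold]  S*(5)=100.8088
k=4: j=0 S=49.1185 intr=99.3215 cont=95.6941 V=99.3215[EX]; j=1 S=79.3257 intr=69.1143 cont=65.4869 V=69.1143[EX]; j=2 S=128.1100 intr=20.3300 cont=29.2128 V=29.2128[hold]; j=3 S=206.8960 intr=0.0000 cont=5.7931 V=5.7931[hold]; j=4 S=334.1344 intr=0.0000 cont=0.0000 V=0.0000[hold]  S*(4)=79.3257
k=3: j=0 S=62.4208 intr=86.0192 cont=82.3918 V=86.0192[EX]; j=1 S=100.8088 intr=47.6312 cont=48.2685 V=48.2685[hold]; j=2 S=162.8049 intr=0.0000 cont=17.2550 V=17.2550[hold]; j=3 S=262.9279 intr=0.0000 cont=2.8702 V=2.8702[hold]  S*(3)=62.4208
k=2: j=0 S=79.3257 intr=69.1143 cont=65.7928 V=69.1143[EX]; j=1 S=128.1100 intr=20.3300 cont=32.1992 V=32.1992[hold]; j=2 S=206.8960 intr=0.0000 cont=9.9272 V=9.9272[hold]  S*(2)=79.3257
k=1: j=0 S=100.8088 intr=47.6312 cont=49.7022 V=49.7022[hold]; j=1 S=162.8049 intr=0.0000 cont=20.7194 V=20.7194[hold]  S*(1)=-
k=0: j=0 S=128.1100 intr=20.3300 cont=34.5729 V=34.5729[hold]  S*(0)=-

price = 34.5729
boundary = - - 79.3257 62.4208 79.3257 100.8088 79.3257
tree:
34.5729
49.7022 20.7194
69.1143 32.1992 9.9272
86.0192 48.2685 17.2550 2.8702
99.3215 69.1143 29.2128 5.7931 0.0000
109.7890 86.0192 47.6312 11.6924 0.0000 0.0000
118.0258 99.3215 69.1143 23.5992 0.0000 0.0000 0.0000
124.5073 109.7890 86.0192 47.6312 0.0000 0.0000 0.0000 0.0000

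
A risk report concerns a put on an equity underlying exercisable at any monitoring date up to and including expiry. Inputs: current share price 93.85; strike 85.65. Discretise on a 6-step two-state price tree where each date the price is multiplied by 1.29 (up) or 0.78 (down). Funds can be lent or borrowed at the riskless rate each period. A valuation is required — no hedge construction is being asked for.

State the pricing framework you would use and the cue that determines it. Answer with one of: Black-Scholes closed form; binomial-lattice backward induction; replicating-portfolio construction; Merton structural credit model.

framework: binomial-lattice backward induction

Key observation: early exercise of the strike-85.65 put must be checked at each of the 6 dates (spot 93.85), which forces a node-by-node comparison of intrinsic and continuation value backward from expiry.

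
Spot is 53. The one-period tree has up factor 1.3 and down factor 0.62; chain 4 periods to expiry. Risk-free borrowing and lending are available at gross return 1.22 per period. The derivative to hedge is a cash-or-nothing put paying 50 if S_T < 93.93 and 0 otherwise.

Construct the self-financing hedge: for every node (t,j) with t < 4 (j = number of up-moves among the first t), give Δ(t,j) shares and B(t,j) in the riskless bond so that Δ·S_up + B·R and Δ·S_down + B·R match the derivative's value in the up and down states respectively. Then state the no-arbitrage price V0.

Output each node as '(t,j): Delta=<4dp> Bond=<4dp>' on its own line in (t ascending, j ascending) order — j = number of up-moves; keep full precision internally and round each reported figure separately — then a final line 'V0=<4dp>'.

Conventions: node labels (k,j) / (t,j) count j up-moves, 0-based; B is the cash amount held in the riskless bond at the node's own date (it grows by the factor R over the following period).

(0,0): Delta=-0.5248 Bond=36.7064
(1,0): Delta=0.0000 Bond=27.5353
(1,1): Delta=-0.5582 Bond=47.0813
(2,0): Delta=0.0000 Bond=33.5931
(2,1): Delta=0.0000 Bond=33.5931
(2,2): Delta=-0.5937 Bond=60.6187
(3,0): Delta=0.0000 Bond=40.9836
(3,1): Delta=0.0000 Bond=40.9836
(3,2): Delta=0.0000 Bond=40.9836
(3,3): Delta=-0.6315 Bond=78.3510
V0=8.8895

Since d<R<u, set p* = (R−d)/(u−d) = 0.8824; price each node as the discounted p*-expectation of its children.
Payoffs at expiry: V(4,0)=50.0000, V(4,1)=50.0000, V(4,2)=50.0000, V(4,3)=50.0000, V(4,4)=0.0000
(3,0): S=12.6314. Δ = (V_up−V_dn)/(S_up−S_dn) = (50.0000−50.0000)/(16.4208−7.8315) = 0.0000. V = [p*·50.0000 + (1−p*)·50.0000]/1.22 = 40.9836. B = V − Δ·S = 40.9836.
(3,1): S=26.4852. Δ = (V_up−V_dn)/(S_up−S_dn) = (50.0000−50.0000)/(34.4307−16.4208) = 0.0000. V = [p*·50.0000 + (1−p*)·50.0000]/1.22 = 40.9836. B = V − Δ·S = 40.9836.
(3,2): S=55.5334. Δ = (V_up−V_dn)/(S_up−S_dn) = (50.0000−50.0000)/(72.1934−34.4307) = 0.0000. V = [p*·50.0000 + (1−p*)·50.0000]/1.22 = 40.9836. B = V − Δ·S = 40.9836.
(3,3): S=116.4410. Δ = (V_up−V_dn)/(S_up−S_dn) = (0.0000−50.0000)/(151.3733−72.1934) = -0.6315. V = [p*·0.0000 + (1−p*)·50.0000]/1.22 = 4.8216. B = V − Δ·S = 78.3510.
(2,0): S=20.3732. Δ = (V_up−V_dn)/(S_up−S_dn) = (40.9836−40.9836)/(26.4852−12.6314) = 0.0000. V = [p*·40.9836 + (1−p*)·40.9836]/1.22 = 33.5931. B = V − Δ·S = 33.5931.
(2,1): S=42.7180. Δ = (V_up−V_dn)/(S_up−S_dn) = (40.9836−40.9836)/(55.5334−26.4852) = 0.0000. V = [p*·40.9836 + (1−p*)·40.9836]/1.22 = 33.5931. B = V − Δ·S = 33.5931.
(2,2): S=89.5700. Δ = (V_up−V_dn)/(S_up−S_dn) = (4.8216−40.9836)/(116.4410−55.5334) = -0.5937. V = [p*·4.8216 + (1−p*)·40.9836]/1.22 = 7.4393. B = V − Δ·S = 60.6187.
(1,0): S=32.8600. Δ = (V_up−V_dn)/(S_up−S_dn) = (33.5931−33.5931)/(42.7180−20.3732) = 0.0000. V = [p*·33.5931 + (1−p*)·33.5931]/1.22 = 27.5353. B = V − Δ·S = 27.5353.
(1,1): S=68.9000. Δ = (V_up−V_dn)/(S_up−S_dn) = (7.4393−33.5931)/(89.5700−42.7180) = -0.5582. V = [p*·7.4393 + (1−p*)·33.5931]/1.22 = 8.6199. B = V − Δ·S = 47.0813.
(0,0): S=53.0000. Δ = (V_up−V_dn)/(S_up−S_dn) = (8.6199−27.5353)/(68.9000−32.8600) = -0.5248. V = [p*·8.6199 + (1−p*)·27.5353]/1.22 = 8.8895. B = V − Δ·S = 36.7064.
Sanity check at the root: Δ(0,0)·S0 + B(0,0) reproduces V0 = 8.8895.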